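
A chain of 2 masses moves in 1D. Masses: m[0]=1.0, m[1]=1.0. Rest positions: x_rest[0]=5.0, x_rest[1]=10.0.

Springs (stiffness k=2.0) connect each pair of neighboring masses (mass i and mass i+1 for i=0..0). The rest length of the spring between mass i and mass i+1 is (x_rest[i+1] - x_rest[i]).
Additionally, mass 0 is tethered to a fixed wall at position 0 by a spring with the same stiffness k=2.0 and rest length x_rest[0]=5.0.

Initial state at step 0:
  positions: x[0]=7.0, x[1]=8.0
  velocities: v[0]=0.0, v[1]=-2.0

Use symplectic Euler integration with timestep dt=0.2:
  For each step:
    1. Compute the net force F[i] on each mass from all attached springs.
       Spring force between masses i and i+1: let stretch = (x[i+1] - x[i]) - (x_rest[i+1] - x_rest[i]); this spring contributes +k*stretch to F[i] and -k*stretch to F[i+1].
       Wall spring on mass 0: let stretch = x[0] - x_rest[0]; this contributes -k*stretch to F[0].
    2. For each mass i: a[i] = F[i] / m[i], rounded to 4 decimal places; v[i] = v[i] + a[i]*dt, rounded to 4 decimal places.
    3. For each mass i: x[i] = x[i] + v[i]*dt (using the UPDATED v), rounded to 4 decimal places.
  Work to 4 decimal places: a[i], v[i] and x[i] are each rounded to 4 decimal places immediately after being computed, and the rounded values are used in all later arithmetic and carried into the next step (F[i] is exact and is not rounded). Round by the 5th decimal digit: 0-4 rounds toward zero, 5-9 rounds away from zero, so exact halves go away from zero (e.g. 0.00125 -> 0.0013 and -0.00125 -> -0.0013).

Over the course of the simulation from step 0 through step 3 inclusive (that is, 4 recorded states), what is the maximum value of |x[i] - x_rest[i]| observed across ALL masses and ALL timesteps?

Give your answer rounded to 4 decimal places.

Step 0: x=[7.0000 8.0000] v=[0.0000 -2.0000]
Step 1: x=[6.5200 7.9200] v=[-2.4000 -0.4000]
Step 2: x=[5.6304 8.1280] v=[-4.4480 1.0400]
Step 3: x=[4.4902 8.5362] v=[-5.7011 2.0410]
Max displacement = 2.0800

Answer: 2.0800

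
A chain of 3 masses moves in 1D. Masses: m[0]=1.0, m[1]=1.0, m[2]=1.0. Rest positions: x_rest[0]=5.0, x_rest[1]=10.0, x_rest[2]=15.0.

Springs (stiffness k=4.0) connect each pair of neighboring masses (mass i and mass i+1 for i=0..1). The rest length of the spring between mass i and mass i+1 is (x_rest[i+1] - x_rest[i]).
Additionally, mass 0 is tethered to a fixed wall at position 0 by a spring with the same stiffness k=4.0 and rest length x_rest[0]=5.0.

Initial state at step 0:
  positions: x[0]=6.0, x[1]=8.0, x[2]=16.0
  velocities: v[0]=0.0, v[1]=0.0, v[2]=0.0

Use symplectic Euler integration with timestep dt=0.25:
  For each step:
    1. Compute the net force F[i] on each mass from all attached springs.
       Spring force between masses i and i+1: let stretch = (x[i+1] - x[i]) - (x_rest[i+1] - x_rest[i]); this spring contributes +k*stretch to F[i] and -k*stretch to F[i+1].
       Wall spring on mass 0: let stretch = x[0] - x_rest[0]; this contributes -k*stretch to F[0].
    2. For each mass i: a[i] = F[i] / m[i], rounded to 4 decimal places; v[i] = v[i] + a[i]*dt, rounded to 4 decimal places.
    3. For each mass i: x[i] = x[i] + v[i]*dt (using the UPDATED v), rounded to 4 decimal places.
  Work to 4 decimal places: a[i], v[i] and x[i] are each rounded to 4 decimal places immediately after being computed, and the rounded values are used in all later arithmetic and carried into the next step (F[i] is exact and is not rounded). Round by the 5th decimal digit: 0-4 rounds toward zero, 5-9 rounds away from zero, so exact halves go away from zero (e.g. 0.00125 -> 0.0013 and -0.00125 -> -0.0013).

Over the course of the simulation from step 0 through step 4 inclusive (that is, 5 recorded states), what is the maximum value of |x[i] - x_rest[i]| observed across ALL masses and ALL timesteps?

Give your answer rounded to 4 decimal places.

Answer: 2.0156

Derivation:
Step 0: x=[6.0000 8.0000 16.0000] v=[0.0000 0.0000 0.0000]
Step 1: x=[5.0000 9.5000 15.2500] v=[-4.0000 6.0000 -3.0000]
Step 2: x=[3.8750 11.3125 14.3125] v=[-4.5000 7.2500 -3.7500]
Step 3: x=[3.6406 12.0156 13.8750] v=[-0.9375 2.8125 -1.7500]
Step 4: x=[4.5898 11.0898 14.2227] v=[3.7969 -3.7031 1.3906]
Max displacement = 2.0156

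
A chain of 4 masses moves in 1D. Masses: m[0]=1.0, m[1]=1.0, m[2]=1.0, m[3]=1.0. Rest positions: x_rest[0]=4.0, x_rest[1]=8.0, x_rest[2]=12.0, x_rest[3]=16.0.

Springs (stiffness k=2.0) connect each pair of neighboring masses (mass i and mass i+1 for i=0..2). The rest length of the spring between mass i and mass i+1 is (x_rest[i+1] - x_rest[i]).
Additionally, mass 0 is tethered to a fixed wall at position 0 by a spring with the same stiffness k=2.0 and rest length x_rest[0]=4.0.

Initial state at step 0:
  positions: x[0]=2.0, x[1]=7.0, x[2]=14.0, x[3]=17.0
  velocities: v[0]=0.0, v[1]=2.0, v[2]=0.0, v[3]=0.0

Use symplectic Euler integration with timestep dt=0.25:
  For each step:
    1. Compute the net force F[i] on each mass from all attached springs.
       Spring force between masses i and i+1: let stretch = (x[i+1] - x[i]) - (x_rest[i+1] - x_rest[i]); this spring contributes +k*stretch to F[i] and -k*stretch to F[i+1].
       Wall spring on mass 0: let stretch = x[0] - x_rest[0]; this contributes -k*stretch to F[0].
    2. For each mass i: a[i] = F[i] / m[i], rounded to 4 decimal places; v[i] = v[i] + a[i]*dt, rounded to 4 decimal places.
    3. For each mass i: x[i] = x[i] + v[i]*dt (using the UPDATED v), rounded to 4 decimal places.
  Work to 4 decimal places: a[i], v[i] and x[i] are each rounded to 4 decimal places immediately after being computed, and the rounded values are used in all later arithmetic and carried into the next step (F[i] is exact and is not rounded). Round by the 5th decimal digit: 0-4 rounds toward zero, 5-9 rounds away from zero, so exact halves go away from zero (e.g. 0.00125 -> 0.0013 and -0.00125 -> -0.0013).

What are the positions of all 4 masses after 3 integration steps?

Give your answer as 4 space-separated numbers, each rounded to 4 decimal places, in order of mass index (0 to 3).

Step 0: x=[2.0000 7.0000 14.0000 17.0000] v=[0.0000 2.0000 0.0000 0.0000]
Step 1: x=[2.3750 7.7500 13.5000 17.1250] v=[1.5000 3.0000 -2.0000 0.5000]
Step 2: x=[3.1250 8.5469 12.7344 17.2969] v=[3.0000 3.1875 -3.0625 0.6875]
Step 3: x=[4.1621 9.1895 12.0157 17.3985] v=[4.1485 2.5703 -2.8750 0.4063]

Answer: 4.1621 9.1895 12.0157 17.3985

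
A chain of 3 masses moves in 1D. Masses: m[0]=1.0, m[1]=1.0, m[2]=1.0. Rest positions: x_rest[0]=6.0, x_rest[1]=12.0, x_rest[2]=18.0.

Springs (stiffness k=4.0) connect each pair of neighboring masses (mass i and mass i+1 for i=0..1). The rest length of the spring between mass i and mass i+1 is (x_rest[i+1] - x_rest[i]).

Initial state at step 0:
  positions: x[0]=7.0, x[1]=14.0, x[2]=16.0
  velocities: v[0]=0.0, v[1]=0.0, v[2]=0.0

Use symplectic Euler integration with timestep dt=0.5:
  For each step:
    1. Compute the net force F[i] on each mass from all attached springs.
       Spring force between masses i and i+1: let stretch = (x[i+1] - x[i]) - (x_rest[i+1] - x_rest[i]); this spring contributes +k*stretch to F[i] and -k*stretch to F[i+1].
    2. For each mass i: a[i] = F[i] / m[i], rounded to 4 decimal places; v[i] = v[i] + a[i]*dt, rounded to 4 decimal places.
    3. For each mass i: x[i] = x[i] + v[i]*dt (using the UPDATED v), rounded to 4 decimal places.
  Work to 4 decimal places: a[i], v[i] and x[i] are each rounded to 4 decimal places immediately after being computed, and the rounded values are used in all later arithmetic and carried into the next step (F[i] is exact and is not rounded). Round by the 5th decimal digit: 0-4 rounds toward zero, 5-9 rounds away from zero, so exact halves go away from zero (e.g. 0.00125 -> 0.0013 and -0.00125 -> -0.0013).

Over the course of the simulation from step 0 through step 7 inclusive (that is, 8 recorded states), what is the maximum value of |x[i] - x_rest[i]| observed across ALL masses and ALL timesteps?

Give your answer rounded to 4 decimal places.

Step 0: x=[7.0000 14.0000 16.0000] v=[0.0000 0.0000 0.0000]
Step 1: x=[8.0000 9.0000 20.0000] v=[2.0000 -10.0000 8.0000]
Step 2: x=[4.0000 14.0000 19.0000] v=[-8.0000 10.0000 -2.0000]
Step 3: x=[4.0000 14.0000 19.0000] v=[0.0000 0.0000 0.0000]
Step 4: x=[8.0000 9.0000 20.0000] v=[8.0000 -10.0000 2.0000]
Step 5: x=[7.0000 14.0000 16.0000] v=[-2.0000 10.0000 -8.0000]
Step 6: x=[7.0000 14.0000 16.0000] v=[0.0000 0.0000 0.0000]
Step 7: x=[8.0000 9.0000 20.0000] v=[2.0000 -10.0000 8.0000]
Max displacement = 3.0000

Answer: 3.0000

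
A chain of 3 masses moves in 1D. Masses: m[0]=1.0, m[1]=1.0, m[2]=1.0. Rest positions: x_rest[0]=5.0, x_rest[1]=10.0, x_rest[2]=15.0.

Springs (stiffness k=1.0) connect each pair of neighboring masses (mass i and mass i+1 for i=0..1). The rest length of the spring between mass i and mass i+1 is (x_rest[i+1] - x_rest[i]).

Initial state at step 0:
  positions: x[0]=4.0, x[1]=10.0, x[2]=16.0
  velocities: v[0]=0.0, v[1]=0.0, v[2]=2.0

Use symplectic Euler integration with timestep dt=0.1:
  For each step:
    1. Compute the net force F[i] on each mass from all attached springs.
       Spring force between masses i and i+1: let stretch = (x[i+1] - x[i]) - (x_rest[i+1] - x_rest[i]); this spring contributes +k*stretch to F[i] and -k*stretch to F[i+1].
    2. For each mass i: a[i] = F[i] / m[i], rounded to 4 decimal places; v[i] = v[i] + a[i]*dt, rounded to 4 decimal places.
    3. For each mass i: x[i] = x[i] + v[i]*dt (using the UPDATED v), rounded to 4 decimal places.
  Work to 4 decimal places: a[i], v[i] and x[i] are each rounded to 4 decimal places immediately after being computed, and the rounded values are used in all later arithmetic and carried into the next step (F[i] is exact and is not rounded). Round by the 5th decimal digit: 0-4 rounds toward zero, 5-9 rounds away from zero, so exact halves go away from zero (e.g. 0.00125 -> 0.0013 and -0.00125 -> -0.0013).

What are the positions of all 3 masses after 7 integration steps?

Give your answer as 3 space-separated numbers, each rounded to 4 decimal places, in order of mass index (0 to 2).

Answer: 4.2700 10.1047 17.0253

Derivation:
Step 0: x=[4.0000 10.0000 16.0000] v=[0.0000 0.0000 2.0000]
Step 1: x=[4.0100 10.0000 16.1900] v=[0.1000 0.0000 1.9000]
Step 2: x=[4.0299 10.0020 16.3681] v=[0.1990 0.0200 1.7810]
Step 3: x=[4.0595 10.0079 16.5325] v=[0.2962 0.0594 1.6444]
Step 4: x=[4.0986 10.0196 16.6817] v=[0.3910 0.1170 1.4919]
Step 5: x=[4.1469 10.0387 16.8143] v=[0.4831 0.1911 1.3257]
Step 6: x=[4.2041 10.0667 16.9291] v=[0.5723 0.2795 1.1481]
Step 7: x=[4.2700 10.1047 17.0253] v=[0.6586 0.3795 0.9619]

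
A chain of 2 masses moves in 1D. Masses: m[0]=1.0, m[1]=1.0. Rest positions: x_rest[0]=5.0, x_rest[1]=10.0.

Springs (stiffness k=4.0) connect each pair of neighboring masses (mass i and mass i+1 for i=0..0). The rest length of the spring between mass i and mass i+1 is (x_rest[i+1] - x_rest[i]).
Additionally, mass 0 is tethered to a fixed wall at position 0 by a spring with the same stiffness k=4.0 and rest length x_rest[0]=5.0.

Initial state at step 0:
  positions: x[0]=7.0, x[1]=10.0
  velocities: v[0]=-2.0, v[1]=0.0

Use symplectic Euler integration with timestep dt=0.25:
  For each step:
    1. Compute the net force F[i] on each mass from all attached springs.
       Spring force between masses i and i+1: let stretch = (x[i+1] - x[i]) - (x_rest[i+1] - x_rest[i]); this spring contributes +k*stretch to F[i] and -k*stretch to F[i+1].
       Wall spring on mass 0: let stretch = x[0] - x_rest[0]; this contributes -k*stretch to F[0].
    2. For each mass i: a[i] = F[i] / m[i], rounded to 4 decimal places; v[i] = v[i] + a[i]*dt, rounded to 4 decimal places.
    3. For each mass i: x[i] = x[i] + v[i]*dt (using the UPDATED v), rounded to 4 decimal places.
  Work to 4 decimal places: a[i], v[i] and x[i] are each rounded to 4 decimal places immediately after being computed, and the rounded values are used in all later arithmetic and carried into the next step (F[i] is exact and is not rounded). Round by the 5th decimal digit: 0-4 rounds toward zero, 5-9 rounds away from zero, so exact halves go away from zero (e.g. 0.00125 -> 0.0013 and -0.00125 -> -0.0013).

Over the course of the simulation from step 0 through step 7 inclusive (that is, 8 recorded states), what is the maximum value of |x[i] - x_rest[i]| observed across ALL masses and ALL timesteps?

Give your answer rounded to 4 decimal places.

Step 0: x=[7.0000 10.0000] v=[-2.0000 0.0000]
Step 1: x=[5.5000 10.5000] v=[-6.0000 2.0000]
Step 2: x=[3.8750 11.0000] v=[-6.5000 2.0000]
Step 3: x=[3.0625 10.9688] v=[-3.2500 -0.1250]
Step 4: x=[3.4610 10.2110] v=[1.5938 -3.0313]
Step 5: x=[4.6817 9.0157] v=[4.8828 -4.7813]
Step 6: x=[5.8155 7.9869] v=[4.5351 -4.1153]
Step 7: x=[6.0383 7.6652] v=[0.8910 -1.2867]
Max displacement = 2.3348

Answer: 2.3348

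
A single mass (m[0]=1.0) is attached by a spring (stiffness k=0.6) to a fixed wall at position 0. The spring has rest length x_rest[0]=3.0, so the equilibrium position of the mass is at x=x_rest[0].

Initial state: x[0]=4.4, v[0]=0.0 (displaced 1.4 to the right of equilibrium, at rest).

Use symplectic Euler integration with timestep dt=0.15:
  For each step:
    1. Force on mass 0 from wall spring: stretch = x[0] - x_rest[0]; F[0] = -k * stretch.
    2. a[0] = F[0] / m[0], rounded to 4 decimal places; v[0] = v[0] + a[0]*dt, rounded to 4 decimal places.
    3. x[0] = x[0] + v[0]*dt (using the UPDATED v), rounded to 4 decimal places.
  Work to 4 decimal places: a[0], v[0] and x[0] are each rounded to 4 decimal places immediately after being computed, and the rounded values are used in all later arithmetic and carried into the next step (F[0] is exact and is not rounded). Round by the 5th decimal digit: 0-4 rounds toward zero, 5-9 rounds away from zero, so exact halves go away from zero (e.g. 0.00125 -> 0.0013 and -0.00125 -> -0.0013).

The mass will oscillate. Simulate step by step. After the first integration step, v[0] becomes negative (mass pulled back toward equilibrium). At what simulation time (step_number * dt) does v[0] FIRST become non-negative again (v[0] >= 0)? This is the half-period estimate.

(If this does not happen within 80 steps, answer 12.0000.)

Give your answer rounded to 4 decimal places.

Step 0: x=[4.4000] v=[0.0000]
Step 1: x=[4.3811] v=[-0.1260]
Step 2: x=[4.3436] v=[-0.2503]
Step 3: x=[4.2879] v=[-0.3712]
Step 4: x=[4.2148] v=[-0.4871]
Step 5: x=[4.1253] v=[-0.5964]
Step 6: x=[4.0206] v=[-0.6977]
Step 7: x=[3.9022] v=[-0.7896]
Step 8: x=[3.7716] v=[-0.8708]
Step 9: x=[3.6306] v=[-0.9403]
Step 10: x=[3.4810] v=[-0.9971]
Step 11: x=[3.3249] v=[-1.0404]
Step 12: x=[3.1645] v=[-1.0696]
Step 13: x=[3.0018] v=[-1.0844]
Step 14: x=[2.8391] v=[-1.0846]
Step 15: x=[2.6786] v=[-1.0701]
Step 16: x=[2.5224] v=[-1.0412]
Step 17: x=[2.3727] v=[-0.9982]
Step 18: x=[2.2314] v=[-0.9417]
Step 19: x=[2.1005] v=[-0.8725]
Step 20: x=[1.9818] v=[-0.7915]
Step 21: x=[1.8768] v=[-0.6999]
Step 22: x=[1.7870] v=[-0.5988]
Step 23: x=[1.7136] v=[-0.4896]
Step 24: x=[1.6575] v=[-0.3738]
Step 25: x=[1.6196] v=[-0.2530]
Step 26: x=[1.6003] v=[-0.1288]
Step 27: x=[1.5999] v=[-0.0028]
Step 28: x=[1.6184] v=[0.1232]
First v>=0 after going negative at step 28, time=4.2000

Answer: 4.2000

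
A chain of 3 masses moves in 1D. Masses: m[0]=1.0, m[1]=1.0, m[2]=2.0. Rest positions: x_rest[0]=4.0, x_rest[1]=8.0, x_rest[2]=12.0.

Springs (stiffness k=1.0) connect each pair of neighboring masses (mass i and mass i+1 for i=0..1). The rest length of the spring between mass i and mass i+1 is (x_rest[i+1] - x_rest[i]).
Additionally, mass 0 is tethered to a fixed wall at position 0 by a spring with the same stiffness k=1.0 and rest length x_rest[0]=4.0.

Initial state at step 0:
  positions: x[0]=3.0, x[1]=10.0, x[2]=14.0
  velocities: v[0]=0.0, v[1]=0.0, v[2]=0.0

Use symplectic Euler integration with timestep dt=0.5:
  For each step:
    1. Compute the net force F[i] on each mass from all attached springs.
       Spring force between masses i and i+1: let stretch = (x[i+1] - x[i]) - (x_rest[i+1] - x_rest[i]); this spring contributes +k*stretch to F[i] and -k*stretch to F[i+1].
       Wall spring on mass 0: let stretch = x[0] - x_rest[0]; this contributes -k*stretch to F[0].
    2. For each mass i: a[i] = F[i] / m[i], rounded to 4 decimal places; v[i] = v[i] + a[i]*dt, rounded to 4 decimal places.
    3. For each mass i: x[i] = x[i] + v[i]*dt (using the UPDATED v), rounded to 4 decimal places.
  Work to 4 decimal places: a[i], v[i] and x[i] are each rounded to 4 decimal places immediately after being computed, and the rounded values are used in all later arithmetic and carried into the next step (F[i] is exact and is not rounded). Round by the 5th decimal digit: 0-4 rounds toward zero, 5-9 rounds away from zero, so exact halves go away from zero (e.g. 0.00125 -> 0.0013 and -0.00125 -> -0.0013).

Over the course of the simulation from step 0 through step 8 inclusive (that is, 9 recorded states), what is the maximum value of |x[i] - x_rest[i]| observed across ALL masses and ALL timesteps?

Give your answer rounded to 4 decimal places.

Step 0: x=[3.0000 10.0000 14.0000] v=[0.0000 0.0000 0.0000]
Step 1: x=[4.0000 9.2500 14.0000] v=[2.0000 -1.5000 0.0000]
Step 2: x=[5.3125 8.3750 13.9063] v=[2.6250 -1.7500 -0.1875]
Step 3: x=[6.0625 8.1172 13.6211] v=[1.5000 -0.5156 -0.5704]
Step 4: x=[5.8106 8.7217 13.1479] v=[-0.5039 1.2090 -0.9464]
Step 5: x=[4.8338 9.7050 12.6214] v=[-1.9537 1.9666 -1.0530]
Step 6: x=[3.8663 10.1996 12.2304] v=[-1.9350 0.9892 -0.7821]
Step 7: x=[3.5156 9.6186 12.0855] v=[-0.7015 -1.1621 -0.2898]
Step 8: x=[3.8117 8.1285 12.1323] v=[0.5922 -2.9802 0.0935]
Max displacement = 2.1996

Answer: 2.1996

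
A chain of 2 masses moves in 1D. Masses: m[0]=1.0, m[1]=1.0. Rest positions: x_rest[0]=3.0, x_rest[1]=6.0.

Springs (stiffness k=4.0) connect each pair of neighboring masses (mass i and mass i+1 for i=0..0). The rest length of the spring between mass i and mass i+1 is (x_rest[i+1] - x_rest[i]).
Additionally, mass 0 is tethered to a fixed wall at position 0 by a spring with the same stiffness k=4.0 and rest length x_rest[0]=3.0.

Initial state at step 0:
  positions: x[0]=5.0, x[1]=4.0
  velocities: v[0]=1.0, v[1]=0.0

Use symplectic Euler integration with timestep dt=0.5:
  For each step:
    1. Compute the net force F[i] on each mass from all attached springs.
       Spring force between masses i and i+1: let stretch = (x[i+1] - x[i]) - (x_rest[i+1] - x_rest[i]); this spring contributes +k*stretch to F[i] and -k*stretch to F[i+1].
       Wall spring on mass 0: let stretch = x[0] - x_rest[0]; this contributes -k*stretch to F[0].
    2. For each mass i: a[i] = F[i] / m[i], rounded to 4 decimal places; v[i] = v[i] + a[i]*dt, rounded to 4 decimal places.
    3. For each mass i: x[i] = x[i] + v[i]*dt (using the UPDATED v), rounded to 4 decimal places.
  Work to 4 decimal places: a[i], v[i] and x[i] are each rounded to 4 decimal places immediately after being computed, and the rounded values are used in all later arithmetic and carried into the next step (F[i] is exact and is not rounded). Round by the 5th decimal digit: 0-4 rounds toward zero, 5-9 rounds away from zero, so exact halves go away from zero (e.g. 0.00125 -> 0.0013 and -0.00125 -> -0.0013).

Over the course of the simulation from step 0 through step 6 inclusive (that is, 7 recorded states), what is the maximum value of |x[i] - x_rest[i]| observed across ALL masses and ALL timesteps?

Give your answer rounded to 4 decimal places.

Step 0: x=[5.0000 4.0000] v=[1.0000 0.0000]
Step 1: x=[-0.5000 8.0000] v=[-11.0000 8.0000]
Step 2: x=[3.0000 6.5000] v=[7.0000 -3.0000]
Step 3: x=[7.0000 4.5000] v=[8.0000 -4.0000]
Step 4: x=[1.5000 8.0000] v=[-11.0000 7.0000]
Step 5: x=[1.0000 8.0000] v=[-1.0000 0.0000]
Step 6: x=[6.5000 4.0000] v=[11.0000 -8.0000]
Max displacement = 4.0000

Answer: 4.0000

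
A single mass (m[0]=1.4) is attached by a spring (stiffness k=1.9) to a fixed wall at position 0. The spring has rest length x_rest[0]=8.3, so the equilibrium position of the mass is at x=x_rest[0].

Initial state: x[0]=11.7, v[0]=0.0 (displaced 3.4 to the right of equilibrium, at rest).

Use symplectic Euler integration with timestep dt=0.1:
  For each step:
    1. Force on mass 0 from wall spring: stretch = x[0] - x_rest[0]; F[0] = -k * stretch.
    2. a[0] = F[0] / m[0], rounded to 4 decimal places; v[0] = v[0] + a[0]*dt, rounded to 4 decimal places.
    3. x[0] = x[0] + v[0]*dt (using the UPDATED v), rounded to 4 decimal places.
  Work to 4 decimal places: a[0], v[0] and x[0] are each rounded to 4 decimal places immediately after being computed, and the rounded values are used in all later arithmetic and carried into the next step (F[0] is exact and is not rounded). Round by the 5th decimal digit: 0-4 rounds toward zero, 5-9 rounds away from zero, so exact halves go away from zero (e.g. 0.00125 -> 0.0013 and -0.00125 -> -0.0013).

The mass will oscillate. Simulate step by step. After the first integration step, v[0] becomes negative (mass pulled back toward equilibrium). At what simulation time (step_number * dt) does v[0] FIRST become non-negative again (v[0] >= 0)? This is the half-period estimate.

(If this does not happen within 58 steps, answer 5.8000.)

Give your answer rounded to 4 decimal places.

Answer: 2.7000

Derivation:
Step 0: x=[11.7000] v=[0.0000]
Step 1: x=[11.6539] v=[-0.4614]
Step 2: x=[11.5622] v=[-0.9166]
Step 3: x=[11.4263] v=[-1.3593]
Step 4: x=[11.2479] v=[-1.7836]
Step 5: x=[11.0295] v=[-2.1837]
Step 6: x=[10.7741] v=[-2.5541]
Step 7: x=[10.4851] v=[-2.8899]
Step 8: x=[10.1665] v=[-3.1865]
Step 9: x=[9.8225] v=[-3.4398]
Step 10: x=[9.4579] v=[-3.6464]
Step 11: x=[9.0776] v=[-3.8035]
Step 12: x=[8.6867] v=[-3.9090]
Step 13: x=[8.2906] v=[-3.9615]
Step 14: x=[7.8946] v=[-3.9602]
Step 15: x=[7.5041] v=[-3.9052]
Step 16: x=[7.1244] v=[-3.7972]
Step 17: x=[6.7606] v=[-3.6377]
Step 18: x=[6.4177] v=[-3.4288]
Step 19: x=[6.1004] v=[-3.1733]
Step 20: x=[5.8129] v=[-2.8748]
Step 21: x=[5.5592] v=[-2.5373]
Step 22: x=[5.3427] v=[-2.1653]
Step 23: x=[5.1663] v=[-1.7640]
Step 24: x=[5.0324] v=[-1.3387]
Step 25: x=[4.9429] v=[-0.8952]
Step 26: x=[4.8989] v=[-0.4396]
Step 27: x=[4.9011] v=[0.0220]
First v>=0 after going negative at step 27, time=2.7000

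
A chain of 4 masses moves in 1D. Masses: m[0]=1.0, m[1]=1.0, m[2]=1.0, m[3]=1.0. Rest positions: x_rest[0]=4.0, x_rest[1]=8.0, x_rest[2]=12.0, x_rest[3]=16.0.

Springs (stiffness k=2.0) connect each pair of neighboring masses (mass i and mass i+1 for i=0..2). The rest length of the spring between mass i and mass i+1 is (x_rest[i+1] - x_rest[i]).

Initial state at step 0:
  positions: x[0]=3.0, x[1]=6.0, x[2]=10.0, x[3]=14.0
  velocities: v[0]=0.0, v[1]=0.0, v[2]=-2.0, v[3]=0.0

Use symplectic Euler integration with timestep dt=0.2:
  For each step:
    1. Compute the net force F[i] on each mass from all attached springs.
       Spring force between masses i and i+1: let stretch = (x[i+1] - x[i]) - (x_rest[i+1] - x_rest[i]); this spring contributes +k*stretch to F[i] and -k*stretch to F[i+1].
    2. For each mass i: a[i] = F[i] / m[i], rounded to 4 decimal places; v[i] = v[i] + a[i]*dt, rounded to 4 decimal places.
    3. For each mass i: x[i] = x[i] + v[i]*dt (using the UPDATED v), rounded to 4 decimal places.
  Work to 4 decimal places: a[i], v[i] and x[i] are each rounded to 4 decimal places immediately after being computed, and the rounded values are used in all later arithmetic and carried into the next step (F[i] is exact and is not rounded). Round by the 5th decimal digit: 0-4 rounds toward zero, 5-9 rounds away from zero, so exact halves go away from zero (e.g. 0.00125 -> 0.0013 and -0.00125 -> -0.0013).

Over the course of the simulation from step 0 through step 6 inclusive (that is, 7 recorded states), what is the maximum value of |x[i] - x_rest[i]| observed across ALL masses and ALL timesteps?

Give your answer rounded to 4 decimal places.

Answer: 2.9694

Derivation:
Step 0: x=[3.0000 6.0000 10.0000 14.0000] v=[0.0000 0.0000 -2.0000 0.0000]
Step 1: x=[2.9200 6.0800 9.6000 14.0000] v=[-0.4000 0.4000 -2.0000 0.0000]
Step 2: x=[2.7728 6.1888 9.2704 13.9680] v=[-0.7360 0.5440 -1.6480 -0.1600]
Step 3: x=[2.5789 6.2708 9.0701 13.8802] v=[-0.9696 0.4102 -1.0016 -0.4390]
Step 4: x=[2.3603 6.2814 9.0306 13.7276] v=[-1.0928 0.0532 -0.1973 -0.7630]
Step 5: x=[2.1354 6.1983 9.1470 13.5192] v=[-1.1244 -0.4156 0.5818 -1.0418]
Step 6: x=[1.9156 6.0260 9.3772 13.2811] v=[-1.0992 -0.8613 1.1512 -1.1907]
Max displacement = 2.9694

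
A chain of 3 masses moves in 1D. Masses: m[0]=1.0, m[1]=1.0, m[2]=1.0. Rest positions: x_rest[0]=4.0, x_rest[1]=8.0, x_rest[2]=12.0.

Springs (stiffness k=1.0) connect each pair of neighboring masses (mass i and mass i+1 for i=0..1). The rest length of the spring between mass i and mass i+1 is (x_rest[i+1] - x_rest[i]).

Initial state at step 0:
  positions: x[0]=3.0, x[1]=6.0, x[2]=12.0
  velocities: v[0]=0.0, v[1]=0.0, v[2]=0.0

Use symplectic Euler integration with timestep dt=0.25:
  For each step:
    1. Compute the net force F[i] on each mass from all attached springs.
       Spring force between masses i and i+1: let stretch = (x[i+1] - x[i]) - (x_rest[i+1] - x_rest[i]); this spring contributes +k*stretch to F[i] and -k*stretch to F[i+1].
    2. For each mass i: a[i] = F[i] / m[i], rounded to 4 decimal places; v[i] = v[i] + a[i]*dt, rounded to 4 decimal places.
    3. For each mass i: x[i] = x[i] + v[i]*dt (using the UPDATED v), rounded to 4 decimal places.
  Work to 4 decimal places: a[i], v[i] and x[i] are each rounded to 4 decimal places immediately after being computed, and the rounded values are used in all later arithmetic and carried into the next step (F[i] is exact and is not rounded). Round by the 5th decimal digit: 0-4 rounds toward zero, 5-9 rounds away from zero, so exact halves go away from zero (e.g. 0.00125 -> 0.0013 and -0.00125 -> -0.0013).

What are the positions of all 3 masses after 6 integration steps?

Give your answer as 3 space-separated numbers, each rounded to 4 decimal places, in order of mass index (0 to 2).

Step 0: x=[3.0000 6.0000 12.0000] v=[0.0000 0.0000 0.0000]
Step 1: x=[2.9375 6.1875 11.8750] v=[-0.2500 0.7500 -0.5000]
Step 2: x=[2.8281 6.5274 11.6445] v=[-0.4375 1.3594 -0.9219]
Step 3: x=[2.6999 6.9559 11.3442] v=[-0.5127 1.7139 -1.2012]
Step 4: x=[2.5877 7.3927 11.0196] v=[-0.4487 1.7470 -1.2983]
Step 5: x=[2.5258 7.7558 10.7184] v=[-0.2475 1.4525 -1.2050]
Step 6: x=[2.5408 7.9772 10.4820] v=[0.0600 0.8857 -0.9457]

Answer: 2.5408 7.9772 10.4820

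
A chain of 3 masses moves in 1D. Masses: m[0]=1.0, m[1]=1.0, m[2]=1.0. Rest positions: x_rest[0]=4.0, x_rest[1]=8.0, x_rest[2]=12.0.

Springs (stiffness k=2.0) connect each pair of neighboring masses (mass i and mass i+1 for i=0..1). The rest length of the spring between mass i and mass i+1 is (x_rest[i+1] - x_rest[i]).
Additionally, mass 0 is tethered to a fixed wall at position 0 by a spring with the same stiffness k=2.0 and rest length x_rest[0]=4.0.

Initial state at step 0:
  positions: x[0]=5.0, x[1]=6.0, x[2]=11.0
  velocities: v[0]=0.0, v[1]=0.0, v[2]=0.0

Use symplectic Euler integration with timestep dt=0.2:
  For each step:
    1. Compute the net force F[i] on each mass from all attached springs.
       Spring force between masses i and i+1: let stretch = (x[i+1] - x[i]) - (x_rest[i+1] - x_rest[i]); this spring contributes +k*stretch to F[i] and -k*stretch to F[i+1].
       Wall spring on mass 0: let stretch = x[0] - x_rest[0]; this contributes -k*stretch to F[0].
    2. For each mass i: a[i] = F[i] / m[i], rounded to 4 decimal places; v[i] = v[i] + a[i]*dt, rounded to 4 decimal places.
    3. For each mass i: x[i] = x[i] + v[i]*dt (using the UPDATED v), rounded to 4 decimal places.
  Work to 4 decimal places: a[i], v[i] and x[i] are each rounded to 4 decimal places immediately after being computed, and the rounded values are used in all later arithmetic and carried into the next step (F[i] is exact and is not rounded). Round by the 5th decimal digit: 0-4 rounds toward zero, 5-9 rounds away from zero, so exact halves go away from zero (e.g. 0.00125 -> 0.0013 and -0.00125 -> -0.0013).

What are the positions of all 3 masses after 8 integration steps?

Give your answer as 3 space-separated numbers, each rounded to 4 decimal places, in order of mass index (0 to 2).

Answer: 2.9043 7.7576 11.6448

Derivation:
Step 0: x=[5.0000 6.0000 11.0000] v=[0.0000 0.0000 0.0000]
Step 1: x=[4.6800 6.3200 10.9200] v=[-1.6000 1.6000 -0.4000]
Step 2: x=[4.1168 6.8768 10.7920] v=[-2.8160 2.7840 -0.6400]
Step 3: x=[3.4451 7.5260 10.6708] v=[-3.3587 3.2461 -0.6061]
Step 4: x=[2.8242 8.1003 10.6180] v=[-3.1044 2.8717 -0.2640]
Step 5: x=[2.3995 8.4540 10.6838] v=[-2.1236 1.7683 0.3289]
Step 6: x=[2.2672 8.5017 10.8912] v=[-0.6616 0.2384 1.0370]
Step 7: x=[2.4523 8.2418 11.2274] v=[0.9253 -1.2996 1.6812]
Step 8: x=[2.9043 7.7576 11.6448] v=[2.2602 -2.4212 2.0870]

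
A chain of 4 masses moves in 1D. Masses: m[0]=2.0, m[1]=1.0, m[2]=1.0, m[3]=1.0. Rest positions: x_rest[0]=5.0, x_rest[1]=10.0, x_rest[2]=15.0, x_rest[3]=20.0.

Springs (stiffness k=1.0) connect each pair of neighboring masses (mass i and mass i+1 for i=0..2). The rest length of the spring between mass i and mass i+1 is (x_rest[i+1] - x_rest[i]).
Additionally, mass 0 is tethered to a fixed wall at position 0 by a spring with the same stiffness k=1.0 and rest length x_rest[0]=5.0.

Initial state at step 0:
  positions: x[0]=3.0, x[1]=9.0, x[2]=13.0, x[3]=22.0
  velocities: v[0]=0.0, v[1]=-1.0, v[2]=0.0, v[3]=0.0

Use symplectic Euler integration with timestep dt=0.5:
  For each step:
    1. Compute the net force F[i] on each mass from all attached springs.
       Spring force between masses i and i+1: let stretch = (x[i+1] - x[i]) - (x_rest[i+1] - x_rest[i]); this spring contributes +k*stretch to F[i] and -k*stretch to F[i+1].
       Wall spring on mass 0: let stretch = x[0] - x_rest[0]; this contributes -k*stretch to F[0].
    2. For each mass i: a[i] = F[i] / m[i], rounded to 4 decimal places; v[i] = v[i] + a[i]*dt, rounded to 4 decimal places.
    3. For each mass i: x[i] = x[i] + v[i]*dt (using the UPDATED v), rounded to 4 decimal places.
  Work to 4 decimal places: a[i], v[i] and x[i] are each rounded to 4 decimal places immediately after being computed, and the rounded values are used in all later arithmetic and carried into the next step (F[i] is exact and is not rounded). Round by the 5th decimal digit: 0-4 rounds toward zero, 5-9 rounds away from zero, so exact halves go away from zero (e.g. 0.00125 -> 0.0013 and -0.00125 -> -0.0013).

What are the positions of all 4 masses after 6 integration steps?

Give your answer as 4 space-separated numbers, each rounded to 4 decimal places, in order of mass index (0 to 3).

Answer: 5.7000 12.0549 12.3120 17.8920

Derivation:
Step 0: x=[3.0000 9.0000 13.0000 22.0000] v=[0.0000 -1.0000 0.0000 0.0000]
Step 1: x=[3.3750 8.0000 14.2500 21.0000] v=[0.7500 -2.0000 2.5000 -2.0000]
Step 2: x=[3.9063 7.4063 15.6250 19.5625] v=[1.0625 -1.1875 2.7500 -2.8750]
Step 3: x=[4.3868 7.9923 15.9297 18.3906] v=[0.9609 1.1719 0.6094 -2.3438]
Step 4: x=[4.7696 9.6613 14.8653 17.8535] v=[0.7656 3.3379 -2.1289 -1.0743]
Step 5: x=[5.1677 11.4084 13.2469 17.8193] v=[0.7962 3.4941 -3.2368 -0.0684]
Step 6: x=[5.7000 12.0549 12.3120 17.8920] v=[1.0645 1.2930 -1.8699 0.1454]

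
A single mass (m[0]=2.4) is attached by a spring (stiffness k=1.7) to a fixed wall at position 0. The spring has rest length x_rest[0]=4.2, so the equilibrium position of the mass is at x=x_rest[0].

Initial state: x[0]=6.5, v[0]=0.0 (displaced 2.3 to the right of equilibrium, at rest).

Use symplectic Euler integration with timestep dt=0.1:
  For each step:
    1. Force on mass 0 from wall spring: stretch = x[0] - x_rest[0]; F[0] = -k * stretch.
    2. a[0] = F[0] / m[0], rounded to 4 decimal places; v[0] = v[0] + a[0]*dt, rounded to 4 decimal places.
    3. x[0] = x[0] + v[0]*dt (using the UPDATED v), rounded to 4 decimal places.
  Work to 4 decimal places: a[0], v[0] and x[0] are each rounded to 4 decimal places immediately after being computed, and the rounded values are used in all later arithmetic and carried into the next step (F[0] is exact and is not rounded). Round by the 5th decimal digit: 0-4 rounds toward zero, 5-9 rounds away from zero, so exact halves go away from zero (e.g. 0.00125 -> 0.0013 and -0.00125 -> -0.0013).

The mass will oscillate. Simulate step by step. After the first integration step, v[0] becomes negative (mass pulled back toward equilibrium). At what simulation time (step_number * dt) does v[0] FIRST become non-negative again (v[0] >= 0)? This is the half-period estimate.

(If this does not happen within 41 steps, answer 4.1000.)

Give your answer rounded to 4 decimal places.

Step 0: x=[6.5000] v=[0.0000]
Step 1: x=[6.4837] v=[-0.1629]
Step 2: x=[6.4512] v=[-0.3247]
Step 3: x=[6.4028] v=[-0.4842]
Step 4: x=[6.3388] v=[-0.6402]
Step 5: x=[6.2596] v=[-0.7917]
Step 6: x=[6.1658] v=[-0.9376]
Step 7: x=[6.0581] v=[-1.0768]
Step 8: x=[5.9373] v=[-1.2084]
Step 9: x=[5.8042] v=[-1.3315]
Step 10: x=[5.6597] v=[-1.4451]
Step 11: x=[5.5049] v=[-1.5485]
Step 12: x=[5.3408] v=[-1.6409]
Step 13: x=[5.1686] v=[-1.7217]
Step 14: x=[4.9896] v=[-1.7903]
Step 15: x=[4.8050] v=[-1.8462]
Step 16: x=[4.6161] v=[-1.8891]
Step 17: x=[4.4242] v=[-1.9186]
Step 18: x=[4.2308] v=[-1.9345]
Step 19: x=[4.0371] v=[-1.9367]
Step 20: x=[3.8446] v=[-1.9252]
Step 21: x=[3.6546] v=[-1.9000]
Step 22: x=[3.4685] v=[-1.8614]
Step 23: x=[3.2875] v=[-1.8096]
Step 24: x=[3.1130] v=[-1.7450]
Step 25: x=[2.9462] v=[-1.6680]
Step 26: x=[2.7883] v=[-1.5792]
Step 27: x=[2.6404] v=[-1.4792]
Step 28: x=[2.5035] v=[-1.3687]
Step 29: x=[2.3787] v=[-1.2485]
Step 30: x=[2.2668] v=[-1.1195]
Step 31: x=[2.1685] v=[-0.9826]
Step 32: x=[2.0846] v=[-0.8387]
Step 33: x=[2.0157] v=[-0.6889]
Step 34: x=[1.9623] v=[-0.5342]
Step 35: x=[1.9247] v=[-0.3757]
Step 36: x=[1.9033] v=[-0.2145]
Step 37: x=[1.8981] v=[-0.0518]
Step 38: x=[1.9092] v=[0.1113]
First v>=0 after going negative at step 38, time=3.8000

Answer: 3.8000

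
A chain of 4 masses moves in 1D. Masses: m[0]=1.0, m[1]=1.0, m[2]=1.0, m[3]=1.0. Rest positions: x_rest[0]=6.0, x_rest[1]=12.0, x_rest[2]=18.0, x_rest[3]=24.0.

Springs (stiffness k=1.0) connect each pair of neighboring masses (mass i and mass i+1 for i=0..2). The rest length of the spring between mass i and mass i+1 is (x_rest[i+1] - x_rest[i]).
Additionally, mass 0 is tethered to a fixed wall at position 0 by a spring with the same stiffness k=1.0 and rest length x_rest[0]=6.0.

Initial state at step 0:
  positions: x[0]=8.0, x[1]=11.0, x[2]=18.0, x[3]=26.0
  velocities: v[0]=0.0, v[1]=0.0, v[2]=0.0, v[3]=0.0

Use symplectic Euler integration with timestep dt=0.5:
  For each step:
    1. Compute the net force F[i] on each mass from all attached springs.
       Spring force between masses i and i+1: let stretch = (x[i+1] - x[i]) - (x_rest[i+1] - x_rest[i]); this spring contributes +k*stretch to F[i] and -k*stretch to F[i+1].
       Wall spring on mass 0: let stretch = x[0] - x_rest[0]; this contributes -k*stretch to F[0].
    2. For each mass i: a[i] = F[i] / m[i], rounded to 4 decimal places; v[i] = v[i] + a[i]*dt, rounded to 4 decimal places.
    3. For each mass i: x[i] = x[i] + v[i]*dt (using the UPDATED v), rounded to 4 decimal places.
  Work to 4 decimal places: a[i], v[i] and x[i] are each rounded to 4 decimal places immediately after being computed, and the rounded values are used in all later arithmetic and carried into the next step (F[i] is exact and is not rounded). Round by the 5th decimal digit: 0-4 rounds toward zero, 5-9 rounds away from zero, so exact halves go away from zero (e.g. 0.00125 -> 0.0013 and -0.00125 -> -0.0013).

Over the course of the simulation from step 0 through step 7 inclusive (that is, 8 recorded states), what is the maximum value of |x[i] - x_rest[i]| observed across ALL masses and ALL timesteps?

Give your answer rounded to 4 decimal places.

Step 0: x=[8.0000 11.0000 18.0000 26.0000] v=[0.0000 0.0000 0.0000 0.0000]
Step 1: x=[6.7500 12.0000 18.2500 25.5000] v=[-2.5000 2.0000 0.5000 -1.0000]
Step 2: x=[5.1250 13.2500 18.7500 24.6875] v=[-3.2500 2.5000 1.0000 -1.6250]
Step 3: x=[4.2500 13.8438 19.3594 23.8906] v=[-1.7500 1.1875 1.2188 -1.5938]
Step 4: x=[4.7110 13.4180 19.7227 23.4609] v=[0.9219 -0.8516 0.7266 -0.8594]
Step 5: x=[6.1710 12.3916 19.4444 23.5967] v=[2.9199 -2.0528 -0.5567 0.2715]
Step 6: x=[7.6434 11.5733 18.4409 24.1944] v=[2.9447 -1.6367 -2.0070 1.1954]
Step 7: x=[8.1874 11.4894 17.1589 24.8538] v=[1.0880 -0.1679 -2.5641 1.3187]
Max displacement = 2.1874

Answer: 2.1874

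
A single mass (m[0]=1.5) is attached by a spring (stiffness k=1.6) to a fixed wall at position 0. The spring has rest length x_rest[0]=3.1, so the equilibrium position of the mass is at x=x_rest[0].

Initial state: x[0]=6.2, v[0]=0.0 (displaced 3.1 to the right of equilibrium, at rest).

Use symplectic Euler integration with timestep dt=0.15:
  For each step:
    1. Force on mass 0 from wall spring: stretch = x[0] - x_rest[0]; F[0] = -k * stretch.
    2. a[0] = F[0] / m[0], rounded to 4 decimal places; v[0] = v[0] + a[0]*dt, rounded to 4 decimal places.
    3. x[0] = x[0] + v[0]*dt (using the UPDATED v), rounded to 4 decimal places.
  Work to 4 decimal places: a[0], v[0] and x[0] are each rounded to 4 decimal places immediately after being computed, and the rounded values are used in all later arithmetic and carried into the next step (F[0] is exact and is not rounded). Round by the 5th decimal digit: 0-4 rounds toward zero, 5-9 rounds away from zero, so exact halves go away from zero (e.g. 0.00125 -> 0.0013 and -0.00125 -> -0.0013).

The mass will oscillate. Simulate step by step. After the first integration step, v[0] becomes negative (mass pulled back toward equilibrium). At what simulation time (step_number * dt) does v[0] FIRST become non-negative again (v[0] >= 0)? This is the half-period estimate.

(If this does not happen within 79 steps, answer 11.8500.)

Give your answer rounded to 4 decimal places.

Answer: 3.1500

Derivation:
Step 0: x=[6.2000] v=[0.0000]
Step 1: x=[6.1256] v=[-0.4960]
Step 2: x=[5.9786] v=[-0.9801]
Step 3: x=[5.7625] v=[-1.4407]
Step 4: x=[5.4825] v=[-1.8667]
Step 5: x=[5.1453] v=[-2.2479]
Step 6: x=[4.7590] v=[-2.5752]
Step 7: x=[4.3329] v=[-2.8406]
Step 8: x=[3.8772] v=[-3.0379]
Step 9: x=[3.4029] v=[-3.1623]
Step 10: x=[2.9213] v=[-3.2108]
Step 11: x=[2.4440] v=[-3.1822]
Step 12: x=[1.9824] v=[-3.0772]
Step 13: x=[1.5476] v=[-2.8984]
Step 14: x=[1.1501] v=[-2.6500]
Step 15: x=[0.7994] v=[-2.3380]
Step 16: x=[0.5039] v=[-1.9699]
Step 17: x=[0.2707] v=[-1.5545]
Step 18: x=[0.1054] v=[-1.1018]
Step 19: x=[0.0120] v=[-0.6227]
Step 20: x=[-0.0073] v=[-0.1286]
Step 21: x=[0.0480] v=[0.3686]
First v>=0 after going negative at step 21, time=3.1500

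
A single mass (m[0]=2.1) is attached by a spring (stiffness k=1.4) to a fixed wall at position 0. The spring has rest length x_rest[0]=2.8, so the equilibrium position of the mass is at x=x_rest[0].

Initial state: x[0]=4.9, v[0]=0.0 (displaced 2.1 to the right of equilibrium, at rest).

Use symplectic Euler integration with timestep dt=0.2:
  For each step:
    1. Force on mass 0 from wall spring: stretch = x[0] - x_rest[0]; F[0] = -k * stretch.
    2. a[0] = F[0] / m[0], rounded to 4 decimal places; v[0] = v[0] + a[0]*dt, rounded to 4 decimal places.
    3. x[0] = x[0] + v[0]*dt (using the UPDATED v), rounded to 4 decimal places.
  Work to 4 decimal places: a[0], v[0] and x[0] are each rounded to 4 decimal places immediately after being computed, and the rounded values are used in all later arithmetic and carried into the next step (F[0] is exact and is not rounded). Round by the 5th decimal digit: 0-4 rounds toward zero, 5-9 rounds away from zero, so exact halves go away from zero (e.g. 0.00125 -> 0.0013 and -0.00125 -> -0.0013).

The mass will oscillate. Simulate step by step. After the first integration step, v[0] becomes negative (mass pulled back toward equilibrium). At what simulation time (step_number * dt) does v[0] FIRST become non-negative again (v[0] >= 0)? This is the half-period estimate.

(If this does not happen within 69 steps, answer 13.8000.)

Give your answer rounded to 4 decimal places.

Answer: 4.0000

Derivation:
Step 0: x=[4.9000] v=[0.0000]
Step 1: x=[4.8440] v=[-0.2800]
Step 2: x=[4.7335] v=[-0.5525]
Step 3: x=[4.5714] v=[-0.8103]
Step 4: x=[4.3621] v=[-1.0465]
Step 5: x=[4.1111] v=[-1.2548]
Step 6: x=[3.8252] v=[-1.4296]
Step 7: x=[3.5119] v=[-1.5663]
Step 8: x=[3.1797] v=[-1.6612]
Step 9: x=[2.8373] v=[-1.7118]
Step 10: x=[2.4939] v=[-1.7168]
Step 11: x=[2.1587] v=[-1.6760]
Step 12: x=[1.8406] v=[-1.5905]
Step 13: x=[1.5481] v=[-1.4626]
Step 14: x=[1.2890] v=[-1.2957]
Step 15: x=[1.0702] v=[-1.0942]
Step 16: x=[0.8975] v=[-0.8636]
Step 17: x=[0.7755] v=[-0.6099]
Step 18: x=[0.7075] v=[-0.3400]
Step 19: x=[0.6953] v=[-0.0610]
Step 20: x=[0.7392] v=[0.2196]
First v>=0 after going negative at step 20, time=4.0000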